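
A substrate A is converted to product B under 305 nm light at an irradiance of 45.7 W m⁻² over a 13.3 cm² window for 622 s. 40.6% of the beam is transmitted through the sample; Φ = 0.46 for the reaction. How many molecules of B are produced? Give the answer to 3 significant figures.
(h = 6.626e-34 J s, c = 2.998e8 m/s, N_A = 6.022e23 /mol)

1.59e19 molecules

Photon energy at 305 nm: hc/λ = (6.626e-34)(2.998e8)/(305e-9) = 6.513e-19 J.
Energy delivered: (45.7 W m⁻²)(13.3e-4 m²)(622 s) = 37.81 J.
Photons incident: 37.81 / 6.513e-19 = 5.805e19, i.e. 5.805e19/6.022e23 = 9.640e-5 mol.
Fraction absorbed: 1 − 40.6/100 = 0.5940.
Photons absorbed: 0.5940 × 9.640e-5 = 5.726e-5 mol.
Product: Φ × n_abs = 0.46 × 5.726e-5 = 2.634e-5 mol.
As a count: 2.634e-5 × 6.022e23 = 1.59e19.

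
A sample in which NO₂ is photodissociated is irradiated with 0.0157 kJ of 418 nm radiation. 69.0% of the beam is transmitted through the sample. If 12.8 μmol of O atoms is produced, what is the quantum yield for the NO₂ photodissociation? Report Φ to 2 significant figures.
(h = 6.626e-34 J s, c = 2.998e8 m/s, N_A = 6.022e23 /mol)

Φ = 0.75

Product: 12.8 μmol = 1.28e-5 mol.
Photon energy at 418 nm: hc/λ = (6.626e-34)(2.998e8)/(418e-9) = 4.752e-19 J.
Incident energy: 0.0157 kJ = 15.7 J.
Photons incident: 15.7 / 4.752e-19 = 3.304e19, i.e. 3.304e19/6.022e23 = 5.487e-5 mol.
Fraction absorbed: 1 − 69.0/100 = 0.3100.
Photons absorbed: 0.3100 × 5.487e-5 = 1.701e-5 mol.
Φ = 1.28e-5 mol / 1.701e-5 mol photons = 0.75.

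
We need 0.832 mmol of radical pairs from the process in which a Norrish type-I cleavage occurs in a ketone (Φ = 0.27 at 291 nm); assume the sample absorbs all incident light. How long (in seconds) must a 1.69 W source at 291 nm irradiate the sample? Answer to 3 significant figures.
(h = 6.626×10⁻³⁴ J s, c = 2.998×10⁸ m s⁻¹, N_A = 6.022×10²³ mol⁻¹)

t ≈ 750 s

Product: 0.832 mmol = 8.32×10⁻⁴ mol.
Photons that must be absorbed: 8.32×10⁻⁴ / 0.27 = 0.003081 mol.
Photon energy: hc/λ = 6.826×10⁻¹⁹ J; per mole, 4.111×10⁵ J mol⁻¹.
Energy required: 0.003081 × 4.111×10⁵ = 1267 J.
Time: 1267 J / 1.69 W = 750 s.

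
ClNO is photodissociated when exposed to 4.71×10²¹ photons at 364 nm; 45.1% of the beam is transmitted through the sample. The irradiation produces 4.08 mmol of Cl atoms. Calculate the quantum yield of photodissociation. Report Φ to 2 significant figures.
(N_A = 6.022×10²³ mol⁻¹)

Φ = 0.95

Product: 4.08 mmol = 0.00408 mol.
Moles of photons: 4.71×10²¹ / 6.022×10²³ = 0.007821 mol.
Fraction absorbed: 1 − 45.1/100 = 0.5490.
Photons absorbed: 0.5490 × 0.007821 = 0.004294 mol.
Φ = 0.00408 mol / 0.004294 mol photons = 0.95.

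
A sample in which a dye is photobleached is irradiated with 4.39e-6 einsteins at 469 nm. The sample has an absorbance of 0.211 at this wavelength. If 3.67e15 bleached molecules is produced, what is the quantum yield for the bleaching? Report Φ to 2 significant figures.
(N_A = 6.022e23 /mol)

Product: 3.67e15 / 6.022e23 = 6.094e-9 mol.
Fraction absorbed: 1 − 10^(−0.211) = 0.3848.
Photons absorbed: 0.3848 × 4.39e-6 = 1.689e-6 mol.
Φ = 6.094e-9 mol / 1.689e-6 mol photons = 0.0036.

Φ = 0.0036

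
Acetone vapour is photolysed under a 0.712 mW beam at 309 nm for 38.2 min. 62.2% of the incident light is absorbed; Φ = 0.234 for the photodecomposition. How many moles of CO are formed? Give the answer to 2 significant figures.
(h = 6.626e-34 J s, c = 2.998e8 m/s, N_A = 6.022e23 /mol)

Photon energy at 309 nm: hc/λ = (6.626e-34)(2.998e8)/(309e-9) = 6.429e-19 J.
Energy delivered: (0.712 mW)(2292 s) = 1.632 J.
Photons incident: 1.632 / 6.429e-19 = 2.538e18, i.e. 2.538e18/6.022e23 = 4.215e-6 mol.
Photons absorbed: 0.622 × 4.215e-6 = 2.622e-6 mol.
Product: Φ × n_abs = 0.234 × 2.622e-6 = 6.135e-7 mol.

6.1e-7 mol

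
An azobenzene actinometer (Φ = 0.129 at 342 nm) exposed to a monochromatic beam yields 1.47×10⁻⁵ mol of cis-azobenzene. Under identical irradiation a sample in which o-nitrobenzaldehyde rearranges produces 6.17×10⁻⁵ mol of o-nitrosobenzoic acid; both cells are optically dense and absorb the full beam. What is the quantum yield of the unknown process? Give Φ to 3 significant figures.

Φ = 0.541

Photons absorbed by the actinometer: 1.47×10⁻⁵ / 0.129 = 1.140×10⁻⁴ mol.
Φ(unknown) = 6.17×10⁻⁵ / 1.140×10⁻⁴ = 0.541.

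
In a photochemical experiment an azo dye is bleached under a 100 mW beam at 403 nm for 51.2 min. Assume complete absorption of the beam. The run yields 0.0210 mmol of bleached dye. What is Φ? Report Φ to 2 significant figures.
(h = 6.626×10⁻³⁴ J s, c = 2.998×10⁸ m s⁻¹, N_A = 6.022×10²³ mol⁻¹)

Product: 0.0210 mmol = 2.10×10⁻⁵ mol.
Photon energy at 403 nm: hc/λ = (6.626×10⁻³⁴)(2.998×10⁸)/(403×10⁻⁹) = 4.929×10⁻¹⁹ J.
Energy delivered: (100 mW)(3072 s) = 307.2 J.
Photons incident: 307.2 / 4.929×10⁻¹⁹ = 6.233×10²⁰, i.e. 6.233×10²⁰/6.022×10²³ = 0.001035 mol.
Φ = 2.10×10⁻⁵ mol / 0.001035 mol photons = 0.020.

Φ = 0.020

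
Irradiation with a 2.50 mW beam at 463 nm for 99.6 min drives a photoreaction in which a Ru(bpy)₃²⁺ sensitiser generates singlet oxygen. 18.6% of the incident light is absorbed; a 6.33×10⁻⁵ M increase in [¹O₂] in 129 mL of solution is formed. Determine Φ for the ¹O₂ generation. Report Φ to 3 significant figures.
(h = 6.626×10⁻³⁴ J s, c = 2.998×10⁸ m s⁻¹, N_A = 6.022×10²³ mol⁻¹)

Product: (6.33×10⁻⁵ M)(0.129 L) = 8.166×10⁻⁶ mol.
Photon energy at 463 nm: hc/λ = (6.626×10⁻³⁴)(2.998×10⁸)/(463×10⁻⁹) = 4.290×10⁻¹⁹ J.
Energy delivered: (2.50 mW)(5976 s) = 14.94 J.
Photons incident: 14.94 / 4.290×10⁻¹⁹ = 3.483×10¹⁹, i.e. 3.483×10¹⁹/6.022×10²³ = 5.784×10⁻⁵ mol.
Photons absorbed: 0.186 × 5.784×10⁻⁵ = 1.076×10⁻⁵ mol.
Φ = 8.166×10⁻⁶ mol / 1.076×10⁻⁵ mol photons = 0.759.

Φ = 0.759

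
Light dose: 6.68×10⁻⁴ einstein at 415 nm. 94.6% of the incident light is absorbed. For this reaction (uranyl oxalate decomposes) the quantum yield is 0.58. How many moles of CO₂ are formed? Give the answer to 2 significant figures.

Photons absorbed: 0.946 × 6.68×10⁻⁴ = 6.319×10⁻⁴ mol.
Product: Φ × n_abs = 0.58 × 6.319×10⁻⁴ = 3.665×10⁻⁴ mol.

3.7×10⁻⁴ mol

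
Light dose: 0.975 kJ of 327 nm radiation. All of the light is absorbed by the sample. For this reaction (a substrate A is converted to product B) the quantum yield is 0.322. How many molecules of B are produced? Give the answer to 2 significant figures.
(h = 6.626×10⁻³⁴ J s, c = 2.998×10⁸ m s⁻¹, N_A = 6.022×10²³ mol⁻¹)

Photon energy at 327 nm: hc/λ = (6.626×10⁻³⁴)(2.998×10⁸)/(327×10⁻⁹) = 6.075×10⁻¹⁹ J.
Incident energy: 0.975 kJ = 975 J.
Photons incident: 975 / 6.075×10⁻¹⁹ = 1.605×10²¹, i.e. 1.605×10²¹/6.022×10²³ = 0.002665 mol.
Product: Φ × n_abs = 0.322 × 0.002665 = 8.581×10⁻⁴ mol.
As a count: 8.581×10⁻⁴ × 6.022×10²³ = 5.2×10²⁰.

5.2×10²⁰ molecules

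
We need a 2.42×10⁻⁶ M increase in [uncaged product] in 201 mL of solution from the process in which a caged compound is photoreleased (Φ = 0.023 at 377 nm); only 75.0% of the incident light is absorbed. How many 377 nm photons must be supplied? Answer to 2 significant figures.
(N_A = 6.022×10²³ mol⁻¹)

1.7×10¹⁹ photons

Product: (2.42×10⁻⁶ M)(0.201 L) = 4.864×10⁻⁷ mol.
Photons that must be absorbed: 4.864×10⁻⁷ / 0.023 = 2.115×10⁻⁵ mol.
Incident photons needed: 2.115×10⁻⁵ / 0.750 = 2.820×10⁻⁵ mol.
Photon count: 2.820×10⁻⁵ × 6.022×10²³ = 1.7×10¹⁹.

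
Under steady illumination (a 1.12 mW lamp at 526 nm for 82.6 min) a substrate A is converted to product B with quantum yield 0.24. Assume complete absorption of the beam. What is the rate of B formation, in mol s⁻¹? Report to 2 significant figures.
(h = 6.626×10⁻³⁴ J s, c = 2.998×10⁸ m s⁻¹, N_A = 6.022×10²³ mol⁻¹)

1.2×10⁻⁹ mol s⁻¹

Photon energy at 526 nm: hc/λ = (6.626×10⁻³⁴)(2.998×10⁸)/(526×10⁻⁹) = 3.777×10⁻¹⁹ J.
Energy delivered: (1.12 mW)(4956 s) = 5.551 J.
Photons incident: 5.551 / 3.777×10⁻¹⁹ = 1.470×10¹⁹, i.e. 1.470×10¹⁹/6.022×10²³ = 2.441×10⁻⁵ mol.
Product formed: 0.24 × 2.441×10⁻⁵ = 5.858×10⁻⁶ mol.
Rate: 5.858×10⁻⁶ / 4956 s = 1.2×10⁻⁹ mol s⁻¹.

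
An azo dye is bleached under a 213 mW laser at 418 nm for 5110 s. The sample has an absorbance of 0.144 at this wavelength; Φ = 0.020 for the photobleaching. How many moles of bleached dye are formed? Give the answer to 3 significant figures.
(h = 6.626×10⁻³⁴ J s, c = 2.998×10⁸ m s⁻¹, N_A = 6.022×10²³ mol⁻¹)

2.15×10⁻⁵ mol

Photon energy at 418 nm: hc/λ = (6.626×10⁻³⁴)(2.998×10⁸)/(418×10⁻⁹) = 4.752×10⁻¹⁹ J.
Energy delivered: (213 mW)(5110 s) = 1088 J.
Photons incident: 1088 / 4.752×10⁻¹⁹ = 2.290×10²¹, i.e. 2.290×10²¹/6.022×10²³ = 0.003803 mol.
Fraction absorbed: 1 − 10^(−0.144) = 0.2822.
Photons absorbed: 0.2822 × 0.003803 = 0.001073 mol.
Product: Φ × n_abs = 0.020 × 0.001073 = 2.146×10⁻⁵ mol.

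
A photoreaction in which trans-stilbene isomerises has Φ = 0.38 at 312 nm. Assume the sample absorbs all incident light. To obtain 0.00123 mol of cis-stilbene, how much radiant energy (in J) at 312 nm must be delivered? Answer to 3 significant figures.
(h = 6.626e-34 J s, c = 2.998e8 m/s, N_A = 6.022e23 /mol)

1240 J

Photons that must be absorbed: 0.00123 / 0.38 = 0.003237 mol.
Photon energy: hc/λ = 6.367e-19 J; per mole, 3.834e5 J mol⁻¹.
Energy required: 0.003237 × 3.834e5 = 1240 J.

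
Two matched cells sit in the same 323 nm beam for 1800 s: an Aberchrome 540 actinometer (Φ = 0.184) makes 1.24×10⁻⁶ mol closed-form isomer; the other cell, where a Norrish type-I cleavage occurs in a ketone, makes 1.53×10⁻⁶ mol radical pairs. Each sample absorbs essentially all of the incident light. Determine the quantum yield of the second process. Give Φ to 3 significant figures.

Photons absorbed by the actinometer: 1.24×10⁻⁶ / 0.184 = 6.739×10⁻⁶ mol.
Φ(unknown) = 1.53×10⁻⁶ / 6.739×10⁻⁶ = 0.227.

Φ = 0.227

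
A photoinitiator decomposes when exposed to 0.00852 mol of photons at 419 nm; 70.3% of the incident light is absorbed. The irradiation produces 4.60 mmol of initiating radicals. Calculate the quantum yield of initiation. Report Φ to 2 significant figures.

Product: 4.60 mmol = 0.00460 mol.
Photons absorbed: 0.703 × 0.00852 = 0.005990 mol.
Φ = 0.00460 mol / 0.005990 mol photons = 0.77.

Φ = 0.77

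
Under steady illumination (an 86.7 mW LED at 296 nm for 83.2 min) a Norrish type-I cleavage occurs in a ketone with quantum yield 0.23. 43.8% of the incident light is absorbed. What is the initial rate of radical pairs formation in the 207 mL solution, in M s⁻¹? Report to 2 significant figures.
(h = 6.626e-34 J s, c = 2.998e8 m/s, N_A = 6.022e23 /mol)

1.0e-7 M s⁻¹

Photon energy at 296 nm: hc/λ = (6.626e-34)(2.998e8)/(296e-9) = 6.711e-19 J.
Energy delivered: (86.7 mW)(4992 s) = 432.8 J.
Photons incident: 432.8 / 6.711e-19 = 6.449e20, i.e. 6.449e20/6.022e23 = 0.001071 mol.
Photons absorbed: 0.438 × 0.001071 = 4.691e-4 mol.
Product formed: 0.23 × 4.691e-4 = 1.079e-4 mol.
Rate: 1.079e-4 mol / (4992 s × 0.207 L) = 1.0e-7 M s⁻¹.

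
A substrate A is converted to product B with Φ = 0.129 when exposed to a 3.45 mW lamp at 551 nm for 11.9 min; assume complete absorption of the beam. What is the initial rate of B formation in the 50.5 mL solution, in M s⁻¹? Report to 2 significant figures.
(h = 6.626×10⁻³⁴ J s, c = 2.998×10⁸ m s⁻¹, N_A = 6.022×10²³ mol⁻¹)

4.1×10⁻⁸ M s⁻¹

Photon energy at 551 nm: hc/λ = (6.626×10⁻³⁴)(2.998×10⁸)/(551×10⁻⁹) = 3.605×10⁻¹⁹ J.
Energy delivered: (3.45 mW)(714 s) = 2.463 J.
Photons incident: 2.463 / 3.605×10⁻¹⁹ = 6.832×10¹⁸, i.e. 6.832×10¹⁸/6.022×10²³ = 1.135×10⁻⁵ mol.
Product formed: 0.129 × 1.135×10⁻⁵ = 1.464×10⁻⁶ mol.
Rate: 1.464×10⁻⁶ mol / (714 s × 0.0505 L) = 4.1×10⁻⁸ M s⁻¹.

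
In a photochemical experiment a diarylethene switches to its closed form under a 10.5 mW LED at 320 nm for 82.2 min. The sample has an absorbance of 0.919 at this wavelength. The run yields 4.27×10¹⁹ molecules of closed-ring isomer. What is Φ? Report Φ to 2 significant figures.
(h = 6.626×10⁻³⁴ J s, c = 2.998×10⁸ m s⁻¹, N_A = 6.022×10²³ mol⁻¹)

Product: 4.27×10¹⁹ / 6.022×10²³ = 7.091×10⁻⁵ mol.
Photon energy at 320 nm: hc/λ = (6.626×10⁻³⁴)(2.998×10⁸)/(320×10⁻⁹) = 6.208×10⁻¹⁹ J.
Energy delivered: (10.5 mW)(4932 s) = 51.79 J.
Photons incident: 51.79 / 6.208×10⁻¹⁹ = 8.342×10¹⁹, i.e. 8.342×10¹⁹/6.022×10²³ = 1.385×10⁻⁴ mol.
Fraction absorbed: 1 − 10^(−0.919) = 0.8795.
Photons absorbed: 0.8795 × 1.385×10⁻⁴ = 1.218×10⁻⁴ mol.
Φ = 7.091×10⁻⁵ mol / 1.218×10⁻⁴ mol photons = 0.58.

Φ = 0.58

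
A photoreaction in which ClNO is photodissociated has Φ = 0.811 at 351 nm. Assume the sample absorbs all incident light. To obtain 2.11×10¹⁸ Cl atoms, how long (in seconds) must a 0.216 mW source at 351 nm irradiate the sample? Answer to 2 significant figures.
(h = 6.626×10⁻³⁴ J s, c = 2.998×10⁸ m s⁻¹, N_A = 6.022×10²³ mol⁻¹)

t ≈ 6800 s

Product: 2.11×10¹⁸ / 6.022×10²³ = 3.504×10⁻⁶ mol.
Photons that must be absorbed: 3.504×10⁻⁶ / 0.811 = 4.321×10⁻⁶ mol.
Photon energy: hc/λ = 5.659×10⁻¹⁹ J; per mole, 3.408×10⁵ J mol⁻¹.
Energy required: 4.321×10⁻⁶ × 3.408×10⁵ = 1.473 J.
Time: 1.473 J / 0.000216 W = 6800 s.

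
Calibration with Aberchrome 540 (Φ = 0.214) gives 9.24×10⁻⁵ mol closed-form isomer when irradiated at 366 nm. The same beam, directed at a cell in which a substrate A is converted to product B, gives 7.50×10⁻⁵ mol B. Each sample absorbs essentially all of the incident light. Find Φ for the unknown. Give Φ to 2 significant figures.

Photons absorbed by the actinometer: 9.24×10⁻⁵ / 0.214 = 4.318×10⁻⁴ mol.
Φ(unknown) = 7.50×10⁻⁵ / 4.318×10⁻⁴ = 0.17.

Φ = 0.17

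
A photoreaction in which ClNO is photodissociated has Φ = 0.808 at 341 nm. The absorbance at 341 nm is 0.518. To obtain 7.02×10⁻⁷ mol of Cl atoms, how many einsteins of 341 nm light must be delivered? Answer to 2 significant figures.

1.2×10⁻⁶ einstein

Photons that must be absorbed: 7.02×10⁻⁷ / 0.808 = 8.688×10⁻⁷ mol.
Fraction absorbed: 1 − 10^(−0.518) = 0.6966.
Incident photons needed: 8.688×10⁻⁷ / 0.6966 = 1.247×10⁻⁶ mol.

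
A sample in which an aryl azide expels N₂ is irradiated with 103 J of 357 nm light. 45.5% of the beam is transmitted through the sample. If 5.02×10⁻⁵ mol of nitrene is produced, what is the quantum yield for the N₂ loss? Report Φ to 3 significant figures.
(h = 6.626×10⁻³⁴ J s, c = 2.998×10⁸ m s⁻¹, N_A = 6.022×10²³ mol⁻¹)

Φ = 0.300

Photon energy at 357 nm: hc/λ = (6.626×10⁻³⁴)(2.998×10⁸)/(357×10⁻⁹) = 5.564×10⁻¹⁹ J.
Photons incident: 103 / 5.564×10⁻¹⁹ = 1.851×10²⁰, i.e. 1.851×10²⁰/6.022×10²³ = 3.074×10⁻⁴ mol.
Fraction absorbed: 1 − 45.5/100 = 0.5450.
Photons absorbed: 0.5450 × 3.074×10⁻⁴ = 1.675×10⁻⁴ mol.
Φ = 5.02×10⁻⁵ mol / 1.675×10⁻⁴ mol photons = 0.300.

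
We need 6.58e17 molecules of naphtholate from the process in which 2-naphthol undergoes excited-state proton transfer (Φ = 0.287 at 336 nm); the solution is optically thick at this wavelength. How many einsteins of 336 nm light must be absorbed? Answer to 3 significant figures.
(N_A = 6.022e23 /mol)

3.81e-6 einstein

Product: 6.58e17 / 6.022e23 = 1.093e-6 mol.
Photons that must be absorbed: 1.093e-6 / 0.287 = 3.808e-6 mol.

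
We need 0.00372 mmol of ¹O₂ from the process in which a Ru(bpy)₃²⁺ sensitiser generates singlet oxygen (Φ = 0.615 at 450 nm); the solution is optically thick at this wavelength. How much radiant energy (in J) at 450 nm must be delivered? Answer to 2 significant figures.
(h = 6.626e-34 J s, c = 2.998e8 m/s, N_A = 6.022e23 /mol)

Product: 0.00372 mmol = 3.72e-6 mol.
Photons that must be absorbed: 3.72e-6 / 0.615 = 6.049e-6 mol.
Photon energy: hc/λ = 4.414e-19 J; per mole, 2.658e5 J mol⁻¹.
Energy required: 6.049e-6 × 2.658e5 = 1.6 J.

1.6 J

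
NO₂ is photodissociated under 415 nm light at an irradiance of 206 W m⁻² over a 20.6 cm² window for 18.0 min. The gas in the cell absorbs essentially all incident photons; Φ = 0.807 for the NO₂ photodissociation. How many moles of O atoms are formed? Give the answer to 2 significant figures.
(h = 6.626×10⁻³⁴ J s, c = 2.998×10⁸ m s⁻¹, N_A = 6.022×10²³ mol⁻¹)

Photon energy at 415 nm: hc/λ = (6.626×10⁻³⁴)(2.998×10⁸)/(415×10⁻⁹) = 4.787×10⁻¹⁹ J.
Energy delivered: (206 W m⁻²)(20.6×10⁻⁴ m²)(1080 s) = 458.3 J.
Photons incident: 458.3 / 4.787×10⁻¹⁹ = 9.574×10²⁰, i.e. 9.574×10²⁰/6.022×10²³ = 0.001590 mol.
Product: Φ × n_abs = 0.807 × 0.001590 = 0.001283 mol.

0.0013 mol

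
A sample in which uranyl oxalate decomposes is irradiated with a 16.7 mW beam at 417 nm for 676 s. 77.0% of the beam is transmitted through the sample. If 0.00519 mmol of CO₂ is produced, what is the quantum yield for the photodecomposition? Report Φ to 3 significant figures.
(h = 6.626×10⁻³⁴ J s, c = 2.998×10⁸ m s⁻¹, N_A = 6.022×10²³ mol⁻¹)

Φ = 0.573

Product: 0.00519 mmol = 5.19×10⁻⁶ mol.
Photon energy at 417 nm: hc/λ = (6.626×10⁻³⁴)(2.998×10⁸)/(417×10⁻⁹) = 4.764×10⁻¹⁹ J.
Energy delivered: (16.7 mW)(676 s) = 11.29 J.
Photons incident: 11.29 / 4.764×10⁻¹⁹ = 2.370×10¹⁹, i.e. 2.370×10¹⁹/6.022×10²³ = 3.936×10⁻⁵ mol.
Fraction absorbed: 1 − 77.0/100 = 0.2300.
Photons absorbed: 0.2300 × 3.936×10⁻⁵ = 9.053×10⁻⁶ mol.
Φ = 5.19×10⁻⁶ mol / 9.053×10⁻⁶ mol photons = 0.573.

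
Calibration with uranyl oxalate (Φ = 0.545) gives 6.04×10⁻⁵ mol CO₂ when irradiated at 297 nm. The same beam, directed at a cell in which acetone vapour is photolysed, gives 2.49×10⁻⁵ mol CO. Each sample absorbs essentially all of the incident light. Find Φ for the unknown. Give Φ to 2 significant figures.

Photons absorbed by the actinometer: 6.04×10⁻⁵ / 0.545 = 1.108×10⁻⁴ mol.
Φ(unknown) = 2.49×10⁻⁵ / 1.108×10⁻⁴ = 0.22.

Φ = 0.22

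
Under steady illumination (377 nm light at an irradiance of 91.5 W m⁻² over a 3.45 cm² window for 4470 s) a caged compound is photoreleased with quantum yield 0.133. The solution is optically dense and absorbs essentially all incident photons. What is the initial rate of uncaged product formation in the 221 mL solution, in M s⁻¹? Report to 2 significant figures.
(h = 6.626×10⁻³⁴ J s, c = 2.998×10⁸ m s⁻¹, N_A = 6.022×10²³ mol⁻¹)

Photon energy at 377 nm: hc/λ = (6.626×10⁻³⁴)(2.998×10⁸)/(377×10⁻⁹) = 5.269×10⁻¹⁹ J.
Energy delivered: (91.5 W m⁻²)(3.45×10⁻⁴ m²)(4470 s) = 141.1 J.
Photons incident: 141.1 / 5.269×10⁻¹⁹ = 2.678×10²⁰, i.e. 2.678×10²⁰/6.022×10²³ = 4.447×10⁻⁴ mol.
Product formed: 0.133 × 4.447×10⁻⁴ = 5.915×10⁻⁵ mol.
Rate: 5.915×10⁻⁵ mol / (4470 s × 0.221 L) = 6.0×10⁻⁸ M s⁻¹.

6.0×10⁻⁸ M s⁻¹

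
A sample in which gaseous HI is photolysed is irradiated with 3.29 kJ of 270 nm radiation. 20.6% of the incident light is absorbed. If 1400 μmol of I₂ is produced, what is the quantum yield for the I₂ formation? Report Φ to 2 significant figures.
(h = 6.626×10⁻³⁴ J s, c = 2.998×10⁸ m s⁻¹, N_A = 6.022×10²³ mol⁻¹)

Φ = 0.92

Product: 1400 μmol = 0.00140 mol.
Photon energy at 270 nm: hc/λ = (6.626×10⁻³⁴)(2.998×10⁸)/(270×10⁻⁹) = 7.357×10⁻¹⁹ J.
Incident energy: 3.29 kJ = 3290 J.
Photons incident: 3290 / 7.357×10⁻¹⁹ = 4.472×10²¹, i.e. 4.472×10²¹/6.022×10²³ = 0.007426 mol.
Photons absorbed: 0.206 × 0.007426 = 0.001530 mol.
Φ = 0.00140 mol / 0.001530 mol photons = 0.92.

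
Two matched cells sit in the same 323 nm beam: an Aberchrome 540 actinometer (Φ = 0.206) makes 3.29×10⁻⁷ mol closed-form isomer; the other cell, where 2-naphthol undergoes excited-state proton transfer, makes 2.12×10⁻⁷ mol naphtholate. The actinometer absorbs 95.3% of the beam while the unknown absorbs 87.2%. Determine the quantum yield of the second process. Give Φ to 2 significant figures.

Photons absorbed by the actinometer: 3.29×10⁻⁷ / 0.206 = 1.597×10⁻⁶ mol.
Incident flux: 1.597×10⁻⁶ / 0.953 = 1.676×10⁻⁶ einstein.
Absorbed by unknown: 0.872 × 1.676×10⁻⁶ = 1.461×10⁻⁶ mol.
Φ(unknown) = 2.12×10⁻⁷ / 1.461×10⁻⁶ = 0.15.

Φ = 0.15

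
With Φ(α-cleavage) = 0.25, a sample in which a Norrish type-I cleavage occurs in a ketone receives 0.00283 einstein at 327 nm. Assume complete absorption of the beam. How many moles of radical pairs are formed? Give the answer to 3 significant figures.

7.08×10⁻⁴ mol

Product: Φ × n_abs = 0.25 × 0.00283 = 7.075×10⁻⁴ mol.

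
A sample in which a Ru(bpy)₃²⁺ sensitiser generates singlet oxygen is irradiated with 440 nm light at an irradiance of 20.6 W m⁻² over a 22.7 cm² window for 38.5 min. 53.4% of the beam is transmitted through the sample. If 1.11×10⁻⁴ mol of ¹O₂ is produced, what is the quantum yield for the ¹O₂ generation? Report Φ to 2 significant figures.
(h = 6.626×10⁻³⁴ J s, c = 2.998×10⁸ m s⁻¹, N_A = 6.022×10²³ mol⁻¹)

Φ = 0.60

Photon energy at 440 nm: hc/λ = (6.626×10⁻³⁴)(2.998×10⁸)/(440×10⁻⁹) = 4.515×10⁻¹⁹ J.
Energy delivered: (20.6 W m⁻²)(22.7×10⁻⁴ m²)(2310 s) = 108.0 J.
Photons incident: 108.0 / 4.515×10⁻¹⁹ = 2.392×10²⁰, i.e. 2.392×10²⁰/6.022×10²³ = 3.972×10⁻⁴ mol.
Fraction absorbed: 1 − 53.4/100 = 0.4660.
Photons absorbed: 0.4660 × 3.972×10⁻⁴ = 1.851×10⁻⁴ mol.
Φ = 1.11×10⁻⁴ mol / 1.851×10⁻⁴ mol photons = 0.60.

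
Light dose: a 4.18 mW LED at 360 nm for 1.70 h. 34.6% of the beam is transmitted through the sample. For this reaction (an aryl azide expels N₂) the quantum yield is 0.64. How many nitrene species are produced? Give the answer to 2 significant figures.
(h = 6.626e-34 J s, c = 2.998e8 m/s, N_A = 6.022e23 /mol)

Photon energy at 360 nm: hc/λ = (6.626e-34)(2.998e8)/(360e-9) = 5.518e-19 J.
Energy delivered: (4.18 mW)(6120 s) = 25.58 J.
Photons incident: 25.58 / 5.518e-19 = 4.636e19, i.e. 4.636e19/6.022e23 = 7.698e-5 mol.
Fraction absorbed: 1 − 34.6/100 = 0.6540.
Photons absorbed: 0.6540 × 7.698e-5 = 5.034e-5 mol.
Product: Φ × n_abs = 0.64 × 5.034e-5 = 3.222e-5 mol.
As a count: 3.222e-5 × 6.022e23 = 1.9e19.

1.9e19 species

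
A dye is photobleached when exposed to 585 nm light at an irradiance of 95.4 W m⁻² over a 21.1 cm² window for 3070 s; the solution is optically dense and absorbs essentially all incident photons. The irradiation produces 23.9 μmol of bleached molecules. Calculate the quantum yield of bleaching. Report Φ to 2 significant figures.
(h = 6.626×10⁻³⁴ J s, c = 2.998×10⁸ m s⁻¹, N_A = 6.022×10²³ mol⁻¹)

Product: 23.9 μmol = 2.39×10⁻⁵ mol.
Photon energy at 585 nm: hc/λ = (6.626×10⁻³⁴)(2.998×10⁸)/(585×10⁻⁹) = 3.396×10⁻¹⁹ J.
Energy delivered: (95.4 W m⁻²)(21.1×10⁻⁴ m²)(3070 s) = 618.0 J.
Photons incident: 618.0 / 3.396×10⁻¹⁹ = 1.820×10²¹, i.e. 1.820×10²¹/6.022×10²³ = 0.003022 mol.
Φ = 2.39×10⁻⁵ mol / 0.003022 mol photons = 0.0079.

Φ = 0.0079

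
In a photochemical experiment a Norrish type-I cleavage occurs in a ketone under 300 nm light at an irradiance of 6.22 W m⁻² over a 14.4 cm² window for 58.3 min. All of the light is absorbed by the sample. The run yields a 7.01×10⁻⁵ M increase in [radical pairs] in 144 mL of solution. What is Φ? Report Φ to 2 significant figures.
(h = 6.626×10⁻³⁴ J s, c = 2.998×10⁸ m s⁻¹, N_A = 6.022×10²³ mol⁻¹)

Product: (7.01×10⁻⁵ M)(0.144 L) = 1.009×10⁻⁵ mol.
Photon energy at 300 nm: hc/λ = (6.626×10⁻³⁴)(2.998×10⁸)/(300×10⁻⁹) = 6.622×10⁻¹⁹ J.
Energy delivered: (6.22 W m⁻²)(14.4×10⁻⁴ m²)(3498 s) = 31.33 J.
Photons incident: 31.33 / 6.622×10⁻¹⁹ = 4.731×10¹⁹, i.e. 4.731×10¹⁹/6.022×10²³ = 7.856×10⁻⁵ mol.
Φ = 1.009×10⁻⁵ mol / 7.856×10⁻⁵ mol photons = 0.13.

Φ = 0.13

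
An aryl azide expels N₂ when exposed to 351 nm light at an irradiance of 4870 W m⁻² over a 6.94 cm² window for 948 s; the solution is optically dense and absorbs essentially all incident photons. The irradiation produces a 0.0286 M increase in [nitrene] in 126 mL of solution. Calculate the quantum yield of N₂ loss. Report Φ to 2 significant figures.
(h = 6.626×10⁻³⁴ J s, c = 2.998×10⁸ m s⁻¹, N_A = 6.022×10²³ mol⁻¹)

Φ = 0.38

Product: (0.0286 M)(0.126 L) = 0.003604 mol.
Photon energy at 351 nm: hc/λ = (6.626×10⁻³⁴)(2.998×10⁸)/(351×10⁻⁹) = 5.659×10⁻¹⁹ J.
Energy delivered: (4870 W m⁻²)(6.94×10⁻⁴ m²)(948 s) = 3204 J.
Photons incident: 3204 / 5.659×10⁻¹⁹ = 5.662×10²¹, i.e. 5.662×10²¹/6.022×10²³ = 0.009402 mol.
Φ = 0.003604 mol / 0.009402 mol photons = 0.38.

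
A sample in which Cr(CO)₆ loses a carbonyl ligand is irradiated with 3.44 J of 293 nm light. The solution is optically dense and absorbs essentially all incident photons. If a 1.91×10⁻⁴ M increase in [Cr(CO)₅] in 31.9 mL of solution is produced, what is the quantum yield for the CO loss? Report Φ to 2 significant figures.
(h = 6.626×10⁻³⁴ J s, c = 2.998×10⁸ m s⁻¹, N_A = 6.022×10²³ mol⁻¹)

Product: (1.91×10⁻⁴ M)(0.0319 L) = 6.093×10⁻⁶ mol.
Photon energy at 293 nm: hc/λ = (6.626×10⁻³⁴)(2.998×10⁸)/(293×10⁻⁹) = 6.780×10⁻¹⁹ J.
Photons incident: 3.44 / 6.780×10⁻¹⁹ = 5.074×10¹⁸, i.e. 5.074×10¹⁸/6.022×10²³ = 8.426×10⁻⁶ mol.
Φ = 6.093×10⁻⁶ mol / 8.426×10⁻⁶ mol photons = 0.72.

Φ = 0.72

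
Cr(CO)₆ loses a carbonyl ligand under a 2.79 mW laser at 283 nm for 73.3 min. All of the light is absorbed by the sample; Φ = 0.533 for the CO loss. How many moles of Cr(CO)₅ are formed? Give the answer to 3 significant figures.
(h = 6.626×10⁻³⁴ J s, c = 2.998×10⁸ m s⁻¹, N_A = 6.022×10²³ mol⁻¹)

Photon energy at 283 nm: hc/λ = (6.626×10⁻³⁴)(2.998×10⁸)/(283×10⁻⁹) = 7.019×10⁻¹⁹ J.
Energy delivered: (2.79 mW)(4398 s) = 12.27 J.
Photons incident: 12.27 / 7.019×10⁻¹⁹ = 1.748×10¹⁹, i.e. 1.748×10¹⁹/6.022×10²³ = 2.903×10⁻⁵ mol.
Product: Φ × n_abs = 0.533 × 2.903×10⁻⁵ = 1.547×10⁻⁵ mol.

1.55×10⁻⁵ mol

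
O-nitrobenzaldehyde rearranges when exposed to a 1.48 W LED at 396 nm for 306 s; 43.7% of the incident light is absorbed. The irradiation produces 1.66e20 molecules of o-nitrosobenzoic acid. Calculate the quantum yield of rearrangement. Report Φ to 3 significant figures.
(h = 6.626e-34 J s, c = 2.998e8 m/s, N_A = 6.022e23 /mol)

Product: 1.66e20 / 6.022e23 = 2.757e-4 mol.
Photon energy at 396 nm: hc/λ = (6.626e-34)(2.998e8)/(396e-9) = 5.016e-19 J.
Energy delivered: (1.48 W)(306 s) = 452.9 J.
Photons incident: 452.9 / 5.016e-19 = 9.029e20, i.e. 9.029e20/6.022e23 = 0.001499 mol.
Photons absorbed: 0.437 × 0.001499 = 6.551e-4 mol.
Φ = 2.757e-4 mol / 6.551e-4 mol photons = 0.421.

Φ = 0.421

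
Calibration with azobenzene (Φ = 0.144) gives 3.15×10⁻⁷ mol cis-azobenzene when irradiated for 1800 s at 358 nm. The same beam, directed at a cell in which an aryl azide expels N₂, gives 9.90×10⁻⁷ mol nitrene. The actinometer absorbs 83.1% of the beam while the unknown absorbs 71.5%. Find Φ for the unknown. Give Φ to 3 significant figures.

Photons absorbed by the actinometer: 3.15×10⁻⁷ / 0.144 = 2.188×10⁻⁶ mol.
Incident flux: 2.188×10⁻⁶ / 0.831 = 2.633×10⁻⁶ einstein.
Absorbed by unknown: 0.715 × 2.633×10⁻⁶ = 1.883×10⁻⁶ mol.
Φ(unknown) = 9.90×10⁻⁷ / 1.883×10⁻⁶ = 0.526.

Φ = 0.526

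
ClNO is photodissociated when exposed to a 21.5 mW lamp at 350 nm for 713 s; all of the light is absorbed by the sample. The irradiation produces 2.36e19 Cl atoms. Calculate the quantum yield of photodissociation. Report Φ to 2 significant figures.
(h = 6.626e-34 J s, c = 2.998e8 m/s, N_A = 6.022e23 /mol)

Product: 2.36e19 / 6.022e23 = 3.919e-5 mol.
Photon energy at 350 nm: hc/λ = (6.626e-34)(2.998e8)/(350e-9) = 5.676e-19 J.
Energy delivered: (21.5 mW)(713 s) = 15.33 J.
Photons incident: 15.33 / 5.676e-19 = 2.701e19, i.e. 2.701e19/6.022e23 = 4.485e-5 mol.
Φ = 3.919e-5 mol / 4.485e-5 mol photons = 0.87.

Φ = 0.87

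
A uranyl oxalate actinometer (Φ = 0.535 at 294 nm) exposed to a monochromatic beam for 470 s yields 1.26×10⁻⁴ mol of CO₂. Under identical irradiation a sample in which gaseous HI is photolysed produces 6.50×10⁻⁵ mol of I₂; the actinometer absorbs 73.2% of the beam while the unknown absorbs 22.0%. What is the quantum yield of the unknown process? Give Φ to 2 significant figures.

Φ = 0.92

Photons absorbed by the actinometer: 1.26×10⁻⁴ / 0.535 = 2.355×10⁻⁴ mol.
Incident flux: 2.355×10⁻⁴ / 0.732 = 3.217×10⁻⁴ einstein.
Absorbed by unknown: 0.220 × 3.217×10⁻⁴ = 7.077×10⁻⁵ mol.
Φ(unknown) = 6.50×10⁻⁵ / 7.077×10⁻⁵ = 0.92.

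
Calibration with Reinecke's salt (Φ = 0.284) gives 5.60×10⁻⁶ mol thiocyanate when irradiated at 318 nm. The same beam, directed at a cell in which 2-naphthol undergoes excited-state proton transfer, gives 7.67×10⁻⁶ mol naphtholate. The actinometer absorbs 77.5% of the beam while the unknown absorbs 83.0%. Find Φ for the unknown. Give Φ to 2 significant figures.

Φ = 0.36

Photons absorbed by the actinometer: 5.60×10⁻⁶ / 0.284 = 1.972×10⁻⁵ mol.
Incident flux: 1.972×10⁻⁵ / 0.775 = 2.545×10⁻⁵ einstein.
Absorbed by unknown: 0.830 × 2.545×10⁻⁵ = 2.112×10⁻⁵ mol.
Φ(unknown) = 7.67×10⁻⁶ / 2.112×10⁻⁵ = 0.36.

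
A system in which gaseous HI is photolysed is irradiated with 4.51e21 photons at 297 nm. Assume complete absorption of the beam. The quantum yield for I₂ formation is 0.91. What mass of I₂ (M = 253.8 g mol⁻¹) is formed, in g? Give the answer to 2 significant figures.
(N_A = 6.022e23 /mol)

1.7 g

Moles of photons: 4.51e21 / 6.022e23 = 0.007489 mol.
Product: Φ × n_abs = 0.91 × 0.007489 = 0.006815 mol.
Mass: 0.006815 × 253.8 = 1.730 g = 1.7 g.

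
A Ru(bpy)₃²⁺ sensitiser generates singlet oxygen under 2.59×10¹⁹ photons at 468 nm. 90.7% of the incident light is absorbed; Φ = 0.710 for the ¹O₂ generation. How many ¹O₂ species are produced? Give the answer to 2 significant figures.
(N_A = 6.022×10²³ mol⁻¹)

1.7×10¹⁹ species

Moles of photons: 2.59×10¹⁹ / 6.022×10²³ = 4.301×10⁻⁵ mol.
Photons absorbed: 0.907 × 4.301×10⁻⁵ = 3.901×10⁻⁵ mol.
Product: Φ × n_abs = 0.710 × 3.901×10⁻⁵ = 2.770×10⁻⁵ mol.
As a count: 2.770×10⁻⁵ × 6.022×10²³ = 1.7×10¹⁹.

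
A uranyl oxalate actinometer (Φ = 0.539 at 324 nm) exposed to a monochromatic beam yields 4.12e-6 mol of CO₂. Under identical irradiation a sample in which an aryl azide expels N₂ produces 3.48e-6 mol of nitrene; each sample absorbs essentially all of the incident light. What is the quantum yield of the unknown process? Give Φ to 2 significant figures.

Photons absorbed by the actinometer: 4.12e-6 / 0.539 = 7.644e-6 mol.
Φ(unknown) = 3.48e-6 / 7.644e-6 = 0.46.

Φ = 0.46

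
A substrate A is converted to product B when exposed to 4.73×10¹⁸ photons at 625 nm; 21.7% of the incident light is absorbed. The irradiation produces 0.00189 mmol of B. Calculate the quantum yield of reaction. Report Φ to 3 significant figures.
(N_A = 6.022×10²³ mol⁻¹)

Φ = 1.11

Product: 0.00189 mmol = 1.89×10⁻⁶ mol.
Moles of photons: 4.73×10¹⁸ / 6.022×10²³ = 7.855×10⁻⁶ mol.
Photons absorbed: 0.217 × 7.855×10⁻⁶ = 1.705×10⁻⁶ mol.
Φ = 1.89×10⁻⁶ mol / 1.705×10⁻⁶ mol photons = 1.11.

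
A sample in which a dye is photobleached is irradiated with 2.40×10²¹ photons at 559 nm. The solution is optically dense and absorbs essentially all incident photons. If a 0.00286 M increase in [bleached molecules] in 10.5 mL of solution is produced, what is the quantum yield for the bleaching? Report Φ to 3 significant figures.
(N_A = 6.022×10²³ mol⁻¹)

Product: (0.00286 M)(0.0105 L) = 3.003×10⁻⁵ mol.
Moles of photons: 2.40×10²¹ / 6.022×10²³ = 0.003985 mol.
Φ = 3.003×10⁻⁵ mol / 0.003985 mol photons = 0.00754.

Φ = 0.00754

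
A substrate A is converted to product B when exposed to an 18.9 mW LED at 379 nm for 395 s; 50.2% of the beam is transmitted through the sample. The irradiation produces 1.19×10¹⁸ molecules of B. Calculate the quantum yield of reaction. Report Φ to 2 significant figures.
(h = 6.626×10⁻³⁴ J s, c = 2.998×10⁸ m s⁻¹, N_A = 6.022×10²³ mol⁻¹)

Product: 1.19×10¹⁸ / 6.022×10²³ = 1.976×10⁻⁶ mol.
Photon energy at 379 nm: hc/λ = (6.626×10⁻³⁴)(2.998×10⁸)/(379×10⁻⁹) = 5.241×10⁻¹⁹ J.
Energy delivered: (18.9 mW)(395 s) = 7.466 J.
Photons incident: 7.466 / 5.241×10⁻¹⁹ = 1.425×10¹⁹, i.e. 1.425×10¹⁹/6.022×10²³ = 2.366×10⁻⁵ mol.
Fraction absorbed: 1 − 50.2/100 = 0.4980.
Photons absorbed: 0.4980 × 2.366×10⁻⁵ = 1.178×10⁻⁵ mol.
Φ = 1.976×10⁻⁶ mol / 1.178×10⁻⁵ mol photons = 0.17.

Φ = 0.17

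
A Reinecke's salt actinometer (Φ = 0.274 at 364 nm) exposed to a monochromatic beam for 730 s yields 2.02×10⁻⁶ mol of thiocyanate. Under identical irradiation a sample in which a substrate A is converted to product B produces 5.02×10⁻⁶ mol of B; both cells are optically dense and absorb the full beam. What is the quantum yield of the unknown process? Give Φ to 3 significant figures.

Photons absorbed by the actinometer: 2.02×10⁻⁶ / 0.274 = 7.372×10⁻⁶ mol.
Φ(unknown) = 5.02×10⁻⁶ / 7.372×10⁻⁶ = 0.681.

Φ = 0.681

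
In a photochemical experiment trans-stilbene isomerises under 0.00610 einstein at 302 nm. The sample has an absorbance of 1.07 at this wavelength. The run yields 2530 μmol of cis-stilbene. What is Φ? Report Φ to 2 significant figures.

Product: 2530 μmol = 0.00253 mol.
Fraction absorbed: 1 − 10^(−1.07) = 0.9149.
Photons absorbed: 0.9149 × 0.00610 = 0.005581 mol.
Φ = 0.00253 mol / 0.005581 mol photons = 0.45.

Φ = 0.45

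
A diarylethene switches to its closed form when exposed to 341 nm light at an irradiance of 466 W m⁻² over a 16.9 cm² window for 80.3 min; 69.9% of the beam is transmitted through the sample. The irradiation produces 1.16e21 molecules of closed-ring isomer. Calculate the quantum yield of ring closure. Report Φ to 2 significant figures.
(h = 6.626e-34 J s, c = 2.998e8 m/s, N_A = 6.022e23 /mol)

Φ = 0.59

Product: 1.16e21 / 6.022e23 = 0.001926 mol.
Photon energy at 341 nm: hc/λ = (6.626e-34)(2.998e8)/(341e-9) = 5.825e-19 J.
Energy delivered: (466 W m⁻²)(16.9e-4 m²)(4818 s) = 3794 J.
Photons incident: 3794 / 5.825e-19 = 6.513e21, i.e. 6.513e21/6.022e23 = 0.01082 mol.
Fraction absorbed: 1 − 69.9/100 = 0.3010.
Photons absorbed: 0.3010 × 0.01082 = 0.003257 mol.
Φ = 0.001926 mol / 0.003257 mol photons = 0.59.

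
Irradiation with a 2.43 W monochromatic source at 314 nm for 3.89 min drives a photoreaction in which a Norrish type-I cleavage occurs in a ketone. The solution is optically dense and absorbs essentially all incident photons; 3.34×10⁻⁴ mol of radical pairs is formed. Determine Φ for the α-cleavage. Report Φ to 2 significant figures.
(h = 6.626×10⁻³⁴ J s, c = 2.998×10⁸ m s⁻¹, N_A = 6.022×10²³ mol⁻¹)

Photon energy at 314 nm: hc/λ = (6.626×10⁻³⁴)(2.998×10⁸)/(314×10⁻⁹) = 6.326×10⁻¹⁹ J.
Energy delivered: (2.43 W)(233.4 s) = 567.2 J.
Photons incident: 567.2 / 6.326×10⁻¹⁹ = 8.966×10²⁰, i.e. 8.966×10²⁰/6.022×10²³ = 0.001489 mol.
Φ = 3.34×10⁻⁴ mol / 0.001489 mol photons = 0.22.

Φ = 0.22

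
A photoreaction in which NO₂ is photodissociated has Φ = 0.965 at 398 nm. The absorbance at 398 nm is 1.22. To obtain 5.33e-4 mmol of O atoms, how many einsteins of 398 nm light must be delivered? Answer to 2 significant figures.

5.9e-7 einstein

Product: 5.33e-4 mmol = 5.33e-7 mol.
Photons that must be absorbed: 5.33e-7 / 0.965 = 5.523e-7 mol.
Fraction absorbed: 1 − 10^(−1.22) = 0.9397.
Incident photons needed: 5.523e-7 / 0.9397 = 5.877e-7 mol.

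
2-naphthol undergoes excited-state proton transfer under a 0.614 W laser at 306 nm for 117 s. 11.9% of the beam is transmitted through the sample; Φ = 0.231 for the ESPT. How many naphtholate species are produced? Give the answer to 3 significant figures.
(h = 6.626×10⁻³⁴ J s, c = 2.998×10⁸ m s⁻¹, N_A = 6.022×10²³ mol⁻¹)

2.25×10¹⁹ species

Photon energy at 306 nm: hc/λ = (6.626×10⁻³⁴)(2.998×10⁸)/(306×10⁻⁹) = 6.492×10⁻¹⁹ J.
Energy delivered: (0.614 W)(117 s) = 71.84 J.
Photons incident: 71.84 / 6.492×10⁻¹⁹ = 1.107×10²⁰, i.e. 1.107×10²⁰/6.022×10²³ = 1.838×10⁻⁴ mol.
Fraction absorbed: 1 − 11.9/100 = 0.8810.
Photons absorbed: 0.8810 × 1.838×10⁻⁴ = 1.619×10⁻⁴ mol.
Product: Φ × n_abs = 0.231 × 1.619×10⁻⁴ = 3.740×10⁻⁵ mol.
As a count: 3.740×10⁻⁵ × 6.022×10²³ = 2.25×10¹⁹.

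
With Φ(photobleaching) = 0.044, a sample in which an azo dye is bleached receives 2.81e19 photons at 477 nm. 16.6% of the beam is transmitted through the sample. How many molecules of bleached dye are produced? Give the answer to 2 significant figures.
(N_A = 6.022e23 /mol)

Moles of photons: 2.81e19 / 6.022e23 = 4.666e-5 mol.
Fraction absorbed: 1 − 16.6/100 = 0.8340.
Photons absorbed: 0.8340 × 4.666e-5 = 3.891e-5 mol.
Product: Φ × n_abs = 0.044 × 3.891e-5 = 1.712e-6 mol.
As a count: 1.712e-6 × 6.022e23 = 1.0e18.

1.0e18 molecules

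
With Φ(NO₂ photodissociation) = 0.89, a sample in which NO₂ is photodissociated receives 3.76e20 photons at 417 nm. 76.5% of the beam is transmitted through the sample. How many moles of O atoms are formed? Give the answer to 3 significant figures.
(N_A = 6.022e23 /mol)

1.31e-4 mol

Moles of photons: 3.76e20 / 6.022e23 = 6.244e-4 mol.
Fraction absorbed: 1 − 76.5/100 = 0.2350.
Photons absorbed: 0.2350 × 6.244e-4 = 1.467e-4 mol.
Product: Φ × n_abs = 0.89 × 1.467e-4 = 1.306e-4 mol.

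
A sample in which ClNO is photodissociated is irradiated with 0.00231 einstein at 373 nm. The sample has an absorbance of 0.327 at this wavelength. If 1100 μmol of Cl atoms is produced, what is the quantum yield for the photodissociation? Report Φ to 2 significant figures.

Product: 1100 μmol = 0.00110 mol.
Fraction absorbed: 1 − 10^(−0.327) = 0.5290.
Photons absorbed: 0.5290 × 0.00231 = 0.001222 mol.
Φ = 0.00110 mol / 0.001222 mol photons = 0.90.

Φ = 0.90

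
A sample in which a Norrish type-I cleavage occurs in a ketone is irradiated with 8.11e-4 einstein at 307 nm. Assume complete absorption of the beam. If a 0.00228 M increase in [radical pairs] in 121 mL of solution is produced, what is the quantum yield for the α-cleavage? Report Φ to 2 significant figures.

Φ = 0.34

Product: (0.00228 M)(0.121 L) = 2.759e-4 mol.
Φ = 2.759e-4 mol / 8.11e-4 mol photons = 0.34.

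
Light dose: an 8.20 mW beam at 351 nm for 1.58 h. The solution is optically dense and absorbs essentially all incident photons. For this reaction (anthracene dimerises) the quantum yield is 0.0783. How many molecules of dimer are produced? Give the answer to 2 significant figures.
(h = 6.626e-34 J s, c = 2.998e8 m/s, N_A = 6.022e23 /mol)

6.5e18 molecules

Photon energy at 351 nm: hc/λ = (6.626e-34)(2.998e8)/(351e-9) = 5.659e-19 J.
Energy delivered: (8.20 mW)(5688 s) = 46.64 J.
Photons incident: 46.64 / 5.659e-19 = 8.242e19, i.e. 8.242e19/6.022e23 = 1.369e-4 mol.
Product: Φ × n_abs = 0.0783 × 1.369e-4 = 1.072e-5 mol.
As a count: 1.072e-5 × 6.022e23 = 6.5e18.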